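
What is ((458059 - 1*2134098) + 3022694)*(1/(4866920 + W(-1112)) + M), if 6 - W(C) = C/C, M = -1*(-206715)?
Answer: 270964869948999456/973385 ≈ 2.7837e+11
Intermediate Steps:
M = 206715
W(C) = 5 (W(C) = 6 - C/C = 6 - 1*1 = 6 - 1 = 5)
((458059 - 1*2134098) + 3022694)*(1/(4866920 + W(-1112)) + M) = ((458059 - 1*2134098) + 3022694)*(1/(4866920 + 5) + 206715) = ((458059 - 2134098) + 3022694)*(1/4866925 + 206715) = (-1676039 + 3022694)*(1/4866925 + 206715) = 1346655*(1006066401376/4866925) = 270964869948999456/973385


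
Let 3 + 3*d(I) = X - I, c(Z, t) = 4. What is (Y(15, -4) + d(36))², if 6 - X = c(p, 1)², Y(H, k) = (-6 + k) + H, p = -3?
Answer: 1156/9 ≈ 128.44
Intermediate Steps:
Y(H, k) = -6 + H + k
X = -10 (X = 6 - 1*4² = 6 - 1*16 = 6 - 16 = -10)
d(I) = -13/3 - I/3 (d(I) = -1 + (-10 - I)/3 = -1 + (-10/3 - I/3) = -13/3 - I/3)
(Y(15, -4) + d(36))² = ((-6 + 15 - 4) + (-13/3 - ⅓*36))² = (5 + (-13/3 - 12))² = (5 - 49/3)² = (-34/3)² = 1156/9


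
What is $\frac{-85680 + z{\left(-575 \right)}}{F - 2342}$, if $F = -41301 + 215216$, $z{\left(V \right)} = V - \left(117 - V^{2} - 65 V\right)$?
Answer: $\frac{206878}{171573} \approx 1.2058$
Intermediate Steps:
$z{\left(V \right)} = -117 + V^{2} + 66 V$ ($z{\left(V \right)} = V + \left(-117 + V^{2} + 65 V\right) = -117 + V^{2} + 66 V$)
$F = 173915$
$\frac{-85680 + z{\left(-575 \right)}}{F - 2342} = \frac{-85680 + \left(-117 + \left(-575\right)^{2} + 66 \left(-575\right)\right)}{173915 - 2342} = \frac{-85680 - -292558}{171573} = \left(-85680 + 292558\right) \frac{1}{171573} = 206878 \cdot \frac{1}{171573} = \frac{206878}{171573}$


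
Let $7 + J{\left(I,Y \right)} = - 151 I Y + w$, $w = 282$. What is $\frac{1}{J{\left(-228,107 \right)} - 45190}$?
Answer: $\frac{1}{3638881} \approx 2.7481 \cdot 10^{-7}$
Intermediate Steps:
$J{\left(I,Y \right)} = 275 - 151 I Y$ ($J{\left(I,Y \right)} = -7 + \left(- 151 I Y + 282\right) = -7 - \left(-282 + 151 I Y\right) = 275 - 151 I Y$)
$\frac{1}{J{\left(-228,107 \right)} - 45190} = \frac{1}{\left(275 - \left(-34428\right) 107\right) - 45190} = \frac{1}{\left(275 + 3683796\right) - 45190} = \frac{1}{3684071 - 45190} = \frac{1}{3638881}$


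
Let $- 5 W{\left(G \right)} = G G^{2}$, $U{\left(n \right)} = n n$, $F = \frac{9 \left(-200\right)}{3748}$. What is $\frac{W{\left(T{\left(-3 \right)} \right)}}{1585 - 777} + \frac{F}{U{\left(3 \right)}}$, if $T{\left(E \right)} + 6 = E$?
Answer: $\frac{481073}{3785480} \approx 0.12708$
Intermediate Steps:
$F = - \frac{450}{937}$ ($F = \left(-1800\right) \frac{1}{3748} = - \frac{450}{937} \approx -0.48026$)
$U{\left(n \right)} = n^{2}$
$T{\left(E \right)} = -6 + E$
$W{\left(G \right)} = - \frac{G^{3}}{5}$ ($W{\left(G \right)} = - \frac{G G^{2}}{5} = - \frac{G^{3}}{5}$)
$\frac{W{\left(T{\left(-3 \right)} \right)}}{1585 - 777} + \frac{F}{U{\left(3 \right)}} = \frac{\left(- \frac{1}{5}\right) \left(-6 - 3\right)^{3}}{1585 - 777} - \frac{450}{937 \cdot 3^{2}} = \frac{\left(- \frac{1}{5}\right) \left(-9\right)^{3}}{808} - \frac{450}{937 \cdot 9} = \left(- \frac{1}{5}\right) \left(-729\right) \frac{1}{808} - \frac{50}{937} = \frac{729}{5} \cdot \frac{1}{808} - \frac{50}{937} = \frac{729}{4040} - \frac{50}{937} = \frac{481073}{3785480}$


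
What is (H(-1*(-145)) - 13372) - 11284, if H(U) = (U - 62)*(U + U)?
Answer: -586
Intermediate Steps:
H(U) = 2*U*(-62 + U) (H(U) = (-62 + U)*(2*U) = 2*U*(-62 + U))
(H(-1*(-145)) - 13372) - 11284 = (2*(-1*(-145))*(-62 - 1*(-145)) - 13372) - 11284 = (2*145*(-62 + 145) - 13372) - 11284 = (2*145*83 - 13372) - 11284 = (24070 - 13372) - 11284 = 10698 - 11284 = -586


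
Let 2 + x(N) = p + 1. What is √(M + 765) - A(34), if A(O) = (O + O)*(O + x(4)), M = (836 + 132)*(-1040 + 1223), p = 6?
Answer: -2652 + √177909 ≈ -2230.2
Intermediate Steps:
M = 177144 (M = 968*183 = 177144)
x(N) = 5 (x(N) = -2 + (6 + 1) = -2 + 7 = 5)
A(O) = 2*O*(5 + O) (A(O) = (O + O)*(O + 5) = (2*O)*(5 + O) = 2*O*(5 + O))
√(M + 765) - A(34) = √(177144 + 765) - 2*34*(5 + 34) = √177909 - 2*34*39 = √177909 - 1*2652 = √177909 - 2652 = -2652 + √177909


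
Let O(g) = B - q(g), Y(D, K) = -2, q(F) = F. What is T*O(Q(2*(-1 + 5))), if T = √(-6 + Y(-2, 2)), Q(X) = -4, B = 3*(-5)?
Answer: -22*I*√2 ≈ -31.113*I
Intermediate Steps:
B = -15
O(g) = -15 - g
T = 2*I*√2 (T = √(-6 - 2) = √(-8) = 2*I*√2 ≈ 2.8284*I)
T*O(Q(2*(-1 + 5))) = (2*I*√2)*(-15 - 1*(-4)) = (2*I*√2)*(-15 + 4) = (2*I*√2)*(-11) = -22*I*√2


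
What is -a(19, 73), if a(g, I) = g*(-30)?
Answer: 570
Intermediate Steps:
a(g, I) = -30*g
-a(19, 73) = -(-30)*19 = -1*(-570) = 570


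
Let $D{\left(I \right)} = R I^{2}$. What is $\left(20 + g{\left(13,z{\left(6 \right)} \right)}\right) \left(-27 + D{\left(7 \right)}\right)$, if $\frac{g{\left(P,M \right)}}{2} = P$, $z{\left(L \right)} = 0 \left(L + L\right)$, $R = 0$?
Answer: $-1242$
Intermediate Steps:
$z{\left(L \right)} = 0$ ($z{\left(L \right)} = 0 \cdot 2 L = 0$)
$D{\left(I \right)} = 0$ ($D{\left(I \right)} = 0 I^{2} = 0$)
$g{\left(P,M \right)} = 2 P$
$\left(20 + g{\left(13,z{\left(6 \right)} \right)}\right) \left(-27 + D{\left(7 \right)}\right) = \left(20 + 2 \cdot 13\right) \left(-27 + 0\right) = \left(20 + 26\right) \left(-27\right) = 46 \left(-27\right) = -1242$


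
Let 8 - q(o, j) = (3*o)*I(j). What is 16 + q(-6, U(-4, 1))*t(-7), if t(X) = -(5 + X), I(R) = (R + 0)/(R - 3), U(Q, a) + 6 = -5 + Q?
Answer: 62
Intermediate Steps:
U(Q, a) = -11 + Q (U(Q, a) = -6 + (-5 + Q) = -11 + Q)
I(R) = R/(-3 + R)
t(X) = -5 - X
q(o, j) = 8 - 3*j*o/(-3 + j) (q(o, j) = 8 - 3*o*j/(-3 + j) = 8 - 3*j*o/(-3 + j))
16 + q(-6, U(-4, 1))*t(-7) = 16 + ((-24 + 8*(-11 - 4) - 3*(-11 - 4)*(-6))/(-3 + (-11 - 4)))*(-5 - 1*(-7)) = 16 + ((-24 + 8*(-15) - 3*(-15)*(-6))/(-3 - 15))*(-5 + 7) = 16 + ((-24 - 120 - 270)/(-18))*2 = 16 - 1/18*(-414)*2 = 16 + 23*2 = 16 + 46 = 62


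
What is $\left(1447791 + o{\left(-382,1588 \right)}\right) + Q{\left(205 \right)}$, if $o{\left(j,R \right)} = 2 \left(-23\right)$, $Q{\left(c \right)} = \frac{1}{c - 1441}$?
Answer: $\frac{1789412819}{1236} \approx 1.4477 \cdot 10^{6}$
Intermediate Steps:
$Q{\left(c \right)} = \frac{1}{-1441 + c}$
$o{\left(j,R \right)} = -46$
$\left(1447791 + o{\left(-382,1588 \right)}\right) + Q{\left(205 \right)} = \left(1447791 - 46\right) + \frac{1}{-1441 + 205} = 1447745 + \frac{1}{-1236} = 1447745 - \frac{1}{1236} = \frac{1789412819}{1236}$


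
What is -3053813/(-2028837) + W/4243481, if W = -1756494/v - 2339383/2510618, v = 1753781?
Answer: 57058528722503325191629519/37907523897952253341292826 ≈ 1.5052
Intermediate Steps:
W = -8512650910415/4403074146658 (W = -1756494/1753781 - 2339383/2510618 = -8512650910415/4403074146658 ≈ -1.9333)
-3053813/(-2028837) + W/4243481 = -3053813/(-2028837) - 8512650910415/4403074146658/4243481 = -3053813*(-1/2028837) - 8512650910415/4403074146658*1/4243481 = 3053813/2028837 - 8512650910415/18684361482934436498 = 57058528722503325191629519/37907523897952253341292826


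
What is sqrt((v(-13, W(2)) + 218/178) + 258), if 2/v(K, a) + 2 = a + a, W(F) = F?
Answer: 2*sqrt(515310)/89 ≈ 16.131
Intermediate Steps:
v(K, a) = 2/(-2 + 2*a) (v(K, a) = 2/(-2 + (a + a)) = 2/(-2 + 2*a))
sqrt((v(-13, W(2)) + 218/178) + 258) = sqrt((1/(-1 + 2) + 218/178) + 258) = sqrt((1/1 + 218*(1/178)) + 258) = sqrt((1 + 109/89) + 258) = sqrt(198/89 + 258) = sqrt(23160/89) = 2*sqrt(515310)/89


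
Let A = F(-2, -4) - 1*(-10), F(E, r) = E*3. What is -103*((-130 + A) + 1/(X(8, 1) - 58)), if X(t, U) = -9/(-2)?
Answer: 1388852/107 ≈ 12980.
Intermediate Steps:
X(t, U) = 9/2 (X(t, U) = -9*(-½) = 9/2)
F(E, r) = 3*E
A = 4 (A = 3*(-2) - 1*(-10) = -6 + 10 = 4)
-103*((-130 + A) + 1/(X(8, 1) - 58)) = -103*((-130 + 4) + 1/(9/2 - 58)) = -103*(-126 + 1/(-107/2)) = -103*(-126 - 2/107) = -103*(-13484/107) = 1388852/107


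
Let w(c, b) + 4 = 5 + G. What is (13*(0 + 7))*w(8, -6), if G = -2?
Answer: -91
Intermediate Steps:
w(c, b) = -1 (w(c, b) = -4 + (5 - 2) = -4 + 3 = -1)
(13*(0 + 7))*w(8, -6) = (13*(0 + 7))*(-1) = (13*7)*(-1) = 91*(-1) = -91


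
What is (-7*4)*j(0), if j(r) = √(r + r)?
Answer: 0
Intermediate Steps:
j(r) = √2*√r (j(r) = √(2*r) = √2*√r)
(-7*4)*j(0) = (-7*4)*(√2*√0) = -28*√2*0 = -28*0 = 0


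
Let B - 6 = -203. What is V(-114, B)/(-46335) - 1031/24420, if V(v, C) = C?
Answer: -954681/25144460 ≈ -0.037968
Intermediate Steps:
B = -197 (B = 6 - 203 = -197)
V(-114, B)/(-46335) - 1031/24420 = -197/(-46335) - 1031/24420 = -197*(-1/46335) - 1031*1/24420 = 197/46335 - 1031/24420 = -954681/25144460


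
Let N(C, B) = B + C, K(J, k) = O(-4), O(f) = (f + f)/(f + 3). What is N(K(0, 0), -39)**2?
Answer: 961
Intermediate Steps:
O(f) = 2*f/(3 + f) (O(f) = (2*f)/(3 + f) = 2*f/(3 + f))
K(J, k) = 8 (K(J, k) = 2*(-4)/(3 - 4) = 2*(-4)/(-1) = 2*(-4)*(-1) = 8)
N(K(0, 0), -39)**2 = (-39 + 8)**2 = (-31)**2 = 961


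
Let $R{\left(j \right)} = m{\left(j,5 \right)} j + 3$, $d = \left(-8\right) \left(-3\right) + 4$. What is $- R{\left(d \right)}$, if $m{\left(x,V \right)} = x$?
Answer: $-787$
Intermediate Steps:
$d = 28$ ($d = 24 + 4 = 28$)
$R{\left(j \right)} = 3 + j^{2}$ ($R{\left(j \right)} = j j + 3 = j^{2} + 3 = 3 + j^{2}$)
$- R{\left(d \right)} = - (3 + 28^{2}) = - (3 + 784) = \left(-1\right) 787 = -787$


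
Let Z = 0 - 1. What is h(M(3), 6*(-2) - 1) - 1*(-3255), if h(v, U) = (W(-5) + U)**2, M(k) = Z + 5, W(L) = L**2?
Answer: 3399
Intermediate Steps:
Z = -1
M(k) = 4 (M(k) = -1 + 5 = 4)
h(v, U) = (25 + U)**2 (h(v, U) = ((-5)**2 + U)**2 = (25 + U)**2)
h(M(3), 6*(-2) - 1) - 1*(-3255) = (25 + (6*(-2) - 1))**2 - 1*(-3255) = (25 + (-12 - 1))**2 + 3255 = (25 - 13)**2 + 3255 = 12**2 + 3255 = 144 + 3255 = 3399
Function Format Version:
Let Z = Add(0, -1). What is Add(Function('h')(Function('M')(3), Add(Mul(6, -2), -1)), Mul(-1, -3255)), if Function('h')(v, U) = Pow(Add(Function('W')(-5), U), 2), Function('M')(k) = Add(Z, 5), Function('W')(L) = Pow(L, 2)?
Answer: 3399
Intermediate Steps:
Z = -1
Function('M')(k) = 4 (Function('M')(k) = Add(-1, 5) = 4)
Function('h')(v, U) = Pow(Add(25, U), 2) (Function('h')(v, U) = Pow(Add(Pow(-5, 2), U), 2) = Pow(Add(25, U), 2))
Add(Function('h')(Function('M')(3), Add(Mul(6, -2), -1)), Mul(-1, -3255)) = Add(Pow(Add(25, Add(Mul(6, -2), -1)), 2), Mul(-1, -3255)) = Add(Pow(Add(25, Add(-12, -1)), 2), 3255) = Add(Pow(Add(25, -13), 2), 3255) = Add(Pow(12, 2), 3255) = Add(144, 3255) = 3399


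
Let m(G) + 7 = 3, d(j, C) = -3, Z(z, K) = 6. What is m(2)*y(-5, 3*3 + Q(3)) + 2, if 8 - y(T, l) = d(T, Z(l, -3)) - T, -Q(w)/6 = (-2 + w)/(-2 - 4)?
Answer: -22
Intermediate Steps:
Q(w) = -2 + w (Q(w) = -6*(-2 + w)/(-2 - 4) = -6*(-2 + w)/(-6) = -6*(-2 + w)*(-1)/6 = -6*(⅓ - w/6) = -2 + w)
m(G) = -4 (m(G) = -7 + 3 = -4)
y(T, l) = 11 + T (y(T, l) = 8 - (-3 - T) = 8 + (3 + T) = 11 + T)
m(2)*y(-5, 3*3 + Q(3)) + 2 = -4*(11 - 5) + 2 = -4*6 + 2 = -24 + 2 = -22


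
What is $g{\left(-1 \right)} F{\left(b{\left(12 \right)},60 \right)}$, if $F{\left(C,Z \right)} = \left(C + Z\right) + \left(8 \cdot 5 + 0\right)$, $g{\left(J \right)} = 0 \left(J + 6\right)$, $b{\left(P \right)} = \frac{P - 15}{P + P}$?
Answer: $0$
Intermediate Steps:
$b{\left(P \right)} = \frac{-15 + P}{2 P}$
$g{\left(J \right)} = 0$ ($g{\left(J \right)} = 0 \left(6 + J\right) = 0$)
$F{\left(C,Z \right)} = 40 + C + Z$ ($F{\left(C,Z \right)} = \left(C + Z\right) + \left(40 + 0\right) = \left(C + Z\right) + 40 = 40 + C + Z$)
$g{\left(-1 \right)} F{\left(b{\left(12 \right)},60 \right)} = 0 \left(40 + \frac{-15 + 12}{2 \cdot 12} + 60\right) = 0 \left(40 + \frac{1}{2} \cdot \frac{1}{12} \left(-3\right) + 60\right) = 0 \left(40 - \frac{1}{8} + 60\right) = 0 \cdot \frac{799}{8} = 0$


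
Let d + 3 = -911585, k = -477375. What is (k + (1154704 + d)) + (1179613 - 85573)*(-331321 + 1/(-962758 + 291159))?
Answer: -243440306316521341/671599 ≈ -3.6248e+11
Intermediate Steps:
d = -911588 (d = -3 - 911585 = -911588)
(k + (1154704 + d)) + (1179613 - 85573)*(-331321 + 1/(-962758 + 291159)) = (-477375 + (1154704 - 911588)) + (1179613 - 85573)*(-331321 + 1/(-962758 + 291159)) = (-477375 + 243116) + 1094040*(-331321 + 1/(-671599)) = -234259 + 1094040*(-331321 - 1/671599) = -234259 + 1094040*(-222514852280/671599) = -234259 - 243440148988411200/671599 = -243440306316521341/671599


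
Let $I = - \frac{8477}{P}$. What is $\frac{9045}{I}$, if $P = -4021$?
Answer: $\frac{36369945}{8477} \approx 4290.4$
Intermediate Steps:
$I = \frac{8477}{4021}$ ($I = - \frac{8477}{-4021} = \left(-8477\right) \left(- \frac{1}{4021}\right) = \frac{8477}{4021} \approx 2.1082$)
$\frac{9045}{I} = \frac{9045}{\frac{8477}{4021}} = 9045 \cdot \frac{4021}{8477} = \frac{36369945}{8477}$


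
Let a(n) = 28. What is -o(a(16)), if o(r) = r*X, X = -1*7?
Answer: 196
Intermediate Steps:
X = -7
o(r) = -7*r (o(r) = r*(-7) = -7*r)
-o(a(16)) = -(-7)*28 = -1*(-196) = 196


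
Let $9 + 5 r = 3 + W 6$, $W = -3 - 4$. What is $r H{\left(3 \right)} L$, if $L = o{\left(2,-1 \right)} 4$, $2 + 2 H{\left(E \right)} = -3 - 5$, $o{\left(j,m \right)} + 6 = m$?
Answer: $-1344$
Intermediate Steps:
$o{\left(j,m \right)} = -6 + m$
$W = -7$ ($W = -3 - 4 = -7$)
$r = - \frac{48}{5}$ ($r = - \frac{9}{5} + \frac{3 - 42}{5} = - \frac{9}{5} + \frac{1}{5} \left(-39\right) = - \frac{9}{5} - \frac{39}{5} = - \frac{48}{5} \approx -9.6$)
$H{\left(E \right)} = -5$ ($H{\left(E \right)} = -1 + \frac{-3 - 5}{2} = -1 + \frac{1}{2} \left(-8\right) = -1 - 4 = -5$)
$L = -28$ ($L = \left(-6 - 1\right) 4 = \left(-7\right) 4 = -28$)
$r H{\left(3 \right)} L = \left(- \frac{48}{5}\right) \left(-5\right) \left(-28\right) = 48 \left(-28\right) = -1344$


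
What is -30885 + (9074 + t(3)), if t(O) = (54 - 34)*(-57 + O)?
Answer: -22891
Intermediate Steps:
t(O) = -1140 + 20*O (t(O) = 20*(-57 + O) = -1140 + 20*O)
-30885 + (9074 + t(3)) = -30885 + (9074 + (-1140 + 20*3)) = -30885 + (9074 + (-1140 + 60)) = -30885 + (9074 - 1080) = -30885 + 7994 = -22891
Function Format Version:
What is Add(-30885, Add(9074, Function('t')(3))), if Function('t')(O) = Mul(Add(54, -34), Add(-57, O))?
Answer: -22891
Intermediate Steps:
Function('t')(O) = Add(-1140, Mul(20, O)) (Function('t')(O) = Mul(20, Add(-57, O)) = Add(-1140, Mul(20, O)))
Add(-30885, Add(9074, Function('t')(3))) = Add(-30885, Add(9074, Add(-1140, Mul(20, 3)))) = Add(-30885, Add(9074, Add(-1140, 60))) = Add(-30885, Add(9074, -1080)) = Add(-30885, 7994) = -22891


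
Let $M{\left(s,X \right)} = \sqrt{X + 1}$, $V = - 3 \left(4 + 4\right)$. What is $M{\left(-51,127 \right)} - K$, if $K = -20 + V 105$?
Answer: $2540 + 8 \sqrt{2} \approx 2551.3$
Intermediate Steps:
$V = -24$ ($V = \left(-3\right) 8 = -24$)
$M{\left(s,X \right)} = \sqrt{1 + X}$
$K = -2540$ ($K = -20 - 2520 = -2540$)
$M{\left(-51,127 \right)} - K = \sqrt{1 + 127} - -2540 = \sqrt{128} + 2540 = 8 \sqrt{2} + 2540 = 2540 + 8 \sqrt{2}$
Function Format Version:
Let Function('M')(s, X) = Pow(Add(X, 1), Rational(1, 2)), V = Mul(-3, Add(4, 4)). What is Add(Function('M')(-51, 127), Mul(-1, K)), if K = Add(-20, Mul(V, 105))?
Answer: Add(2540, Mul(8, Pow(2, Rational(1, 2)))) ≈ 2551.3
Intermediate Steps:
V = -24 (V = Mul(-3, 8) = -24)
Function('M')(s, X) = Pow(Add(1, X), Rational(1, 2))
K = -2540 (K = Add(-20, Mul(-24, 105)) = Add(-20, -2520) = -2540)
Add(Function('M')(-51, 127), Mul(-1, K)) = Add(Pow(Add(1, 127), Rational(1, 2)), Mul(-1, -2540)) = Add(Pow(128, Rational(1, 2)), 2540) = Add(Mul(8, Pow(2, Rational(1, 2))), 2540) = Add(2540, Mul(8, Pow(2, Rational(1, 2))))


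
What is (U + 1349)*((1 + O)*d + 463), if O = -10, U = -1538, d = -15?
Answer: -113022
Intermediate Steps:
(U + 1349)*((1 + O)*d + 463) = (-1538 + 1349)*((1 - 10)*(-15) + 463) = -189*(-9*(-15) + 463) = -189*(135 + 463) = -189*598 = -113022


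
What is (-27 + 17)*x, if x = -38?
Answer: 380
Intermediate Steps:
(-27 + 17)*x = (-27 + 17)*(-38) = -10*(-38) = 380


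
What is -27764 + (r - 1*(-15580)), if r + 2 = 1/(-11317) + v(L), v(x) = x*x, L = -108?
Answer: -5907475/11317 ≈ -522.00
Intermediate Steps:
v(x) = x²
r = 131978853/11317 (r = -2 + (1/(-11317) + (-108)²) = -2 + (-1/11317 + 11664) = -2 + 132001487/11317 = 131978853/11317 ≈ 11662.)
-27764 + (r - 1*(-15580)) = -27764 + (131978853/11317 - 1*(-15580)) = -27764 + (131978853/11317 + 15580) = -27764 + 308297713/11317 = -5907475/11317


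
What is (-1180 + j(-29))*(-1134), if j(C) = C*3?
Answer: 1436778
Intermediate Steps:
j(C) = 3*C
(-1180 + j(-29))*(-1134) = (-1180 + 3*(-29))*(-1134) = (-1180 - 87)*(-1134) = -1267*(-1134) = 1436778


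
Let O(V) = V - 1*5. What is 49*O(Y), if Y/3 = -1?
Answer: -392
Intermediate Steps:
Y = -3 (Y = 3*(-1) = -3)
O(V) = -5 + V (O(V) = V - 5 = -5 + V)
49*O(Y) = 49*(-5 - 3) = 49*(-8) = -392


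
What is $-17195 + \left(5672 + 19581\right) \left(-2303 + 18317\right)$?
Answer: $404384347$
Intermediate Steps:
$-17195 + \left(5672 + 19581\right) \left(-2303 + 18317\right) = -17195 + 25253 \cdot 16014 = -17195 + 404401542 = 404384347$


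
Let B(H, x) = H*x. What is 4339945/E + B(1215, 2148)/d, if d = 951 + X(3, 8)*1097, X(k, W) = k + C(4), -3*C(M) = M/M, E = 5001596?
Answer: 39210265038565/58163559884 ≈ 674.14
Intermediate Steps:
C(M) = -⅓ (C(M) = -M/(3*M) = -⅓*1 = -⅓)
X(k, W) = -⅓ + k (X(k, W) = k - ⅓ = -⅓ + k)
d = 11629/3 (d = 951 + (-⅓ + 3)*1097 = 951 + (8/3)*1097 = 951 + 8776/3 = 11629/3 ≈ 3876.3)
4339945/E + B(1215, 2148)/d = 4339945/5001596 + (1215*2148)/(11629/3) = 4339945*(1/5001596) + 2609820*(3/11629) = 4339945/5001596 + 7829460/11629 = 39210265038565/58163559884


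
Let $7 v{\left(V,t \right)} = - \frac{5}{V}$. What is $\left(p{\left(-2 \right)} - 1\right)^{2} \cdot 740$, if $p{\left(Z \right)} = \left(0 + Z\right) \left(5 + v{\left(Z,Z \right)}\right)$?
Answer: $\frac{4975760}{49} \approx 1.0155 \cdot 10^{5}$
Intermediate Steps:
$v{\left(V,t \right)} = - \frac{5}{7 V}$ ($v{\left(V,t \right)} = \frac{\left(-5\right) \frac{1}{V}}{7} = - \frac{5}{7 V}$)
$p{\left(Z \right)} = Z \left(5 - \frac{5}{7 Z}\right)$ ($p{\left(Z \right)} = \left(0 + Z\right) \left(5 - \frac{5}{7 Z}\right) = Z \left(5 - \frac{5}{7 Z}\right)$)
$\left(p{\left(-2 \right)} - 1\right)^{2} \cdot 740 = \left(\left(- \frac{5}{7} + 5 \left(-2\right)\right) - 1\right)^{2} \cdot 740 = \left(\left(- \frac{5}{7} - 10\right) - 1\right)^{2} \cdot 740 = \left(- \frac{75}{7} - 1\right)^{2} \cdot 740 = \left(- \frac{82}{7}\right)^{2} \cdot 740 = \frac{6724}{49} \cdot 740 = \frac{4975760}{49}$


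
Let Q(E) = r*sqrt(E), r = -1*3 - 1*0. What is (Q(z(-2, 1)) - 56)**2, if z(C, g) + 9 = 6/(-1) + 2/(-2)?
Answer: 2992 + 1344*I ≈ 2992.0 + 1344.0*I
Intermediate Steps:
z(C, g) = -16 (z(C, g) = -9 + (6/(-1) + 2/(-2)) = -9 + (6*(-1) + 2*(-1/2)) = -9 + (-6 - 1) = -9 - 7 = -16)
r = -3 (r = -3 + 0 = -3)
Q(E) = -3*sqrt(E)
(Q(z(-2, 1)) - 56)**2 = (-12*I - 56)**2 = (-56 - 12*I)**2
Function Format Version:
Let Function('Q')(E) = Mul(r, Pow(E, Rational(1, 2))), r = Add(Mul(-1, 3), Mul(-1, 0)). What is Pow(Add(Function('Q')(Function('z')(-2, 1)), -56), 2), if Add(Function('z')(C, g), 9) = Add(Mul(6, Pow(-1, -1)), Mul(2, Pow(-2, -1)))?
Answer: Add(2992, Mul(1344, I)) ≈ Add(2992.0, Mul(1344.0, I))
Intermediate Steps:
Function('z')(C, g) = -16 (Function('z')(C, g) = Add(-9, Add(Mul(6, Pow(-1, -1)), Mul(2, Pow(-2, -1)))) = Add(-9, Add(Mul(6, -1), Mul(2, Rational(-1, 2)))) = Add(-9, Add(-6, -1)) = Add(-9, -7) = -16)
r = -3 (r = Add(-3, 0) = -3)
Function('Q')(E) = Mul(-3, Pow(E, Rational(1, 2)))
Pow(Add(Function('Q')(Function('z')(-2, 1)), -56), 2) = Pow(Add(Mul(-3, Pow(-16, Rational(1, 2))), -56), 2) = Pow(Add(Mul(-3, Mul(4, I)), -56), 2) = Pow(Add(Mul(-12, I), -56), 2) = Pow(Add(-56, Mul(-12, I)), 2)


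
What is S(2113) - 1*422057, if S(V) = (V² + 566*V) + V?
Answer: 5240783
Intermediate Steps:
S(V) = V² + 567*V
S(2113) - 1*422057 = 2113*(567 + 2113) - 1*422057 = 2113*2680 - 422057 = 5662840 - 422057 = 5240783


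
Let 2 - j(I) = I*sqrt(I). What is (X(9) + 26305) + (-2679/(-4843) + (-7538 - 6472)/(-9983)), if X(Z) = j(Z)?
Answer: 1270671336207/48347669 ≈ 26282.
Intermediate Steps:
j(I) = 2 - I**(3/2) (j(I) = 2 - I*sqrt(I) = 2 - I**(3/2))
X(Z) = 2 - Z**(3/2)
(X(9) + 26305) + (-2679/(-4843) + (-7538 - 6472)/(-9983)) = ((2 - 9**(3/2)) + 26305) + (-2679/(-4843) + (-7538 - 6472)/(-9983)) = ((2 - 1*27) + 26305) + (-2679*(-1/4843) - 14010*(-1/9983)) = ((2 - 27) + 26305) + (2679/4843 + 14010/9983) = (-25 + 26305) + 94594887/48347669 = 26280 + 94594887/48347669 = 1270671336207/48347669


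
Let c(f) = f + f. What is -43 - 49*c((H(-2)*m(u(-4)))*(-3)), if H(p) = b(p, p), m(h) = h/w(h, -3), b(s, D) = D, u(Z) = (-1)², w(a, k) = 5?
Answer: -803/5 ≈ -160.60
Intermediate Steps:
u(Z) = 1
m(h) = h/5
H(p) = p
c(f) = 2*f
-43 - 49*c((H(-2)*m(u(-4)))*(-3)) = -43 - 98*-2/5*(-3) = -43 - 98*-2*⅕*(-3) = -43 - 98*(-⅖*(-3)) = -43 - 98*6/5 = -43 - 49*12/5 = -43 - 588/5 = -803/5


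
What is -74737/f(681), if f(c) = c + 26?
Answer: -74737/707 ≈ -105.71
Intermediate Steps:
f(c) = 26 + c
-74737/f(681) = -74737/(26 + 681) = -74737/707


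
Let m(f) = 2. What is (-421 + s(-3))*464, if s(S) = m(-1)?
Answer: -194416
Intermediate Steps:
s(S) = 2
(-421 + s(-3))*464 = (-421 + 2)*464 = -419*464 = -194416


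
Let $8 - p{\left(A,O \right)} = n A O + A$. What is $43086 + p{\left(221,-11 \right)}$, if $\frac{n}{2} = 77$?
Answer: $417247$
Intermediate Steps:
$n = 154$ ($n = 2 \cdot 77 = 154$)
$p{\left(A,O \right)} = 8 - A - 154 A O$ ($p{\left(A,O \right)} = 8 - \left(154 A O + A\right) = 8 - \left(A + 154 A O\right) = 8 - A - 154 A O$)
$43086 + p{\left(221,-11 \right)} = 43086 - \left(213 - 374374\right) = 43086 + \left(8 - 221 + 374374\right) = 43086 + 374161 = 417247$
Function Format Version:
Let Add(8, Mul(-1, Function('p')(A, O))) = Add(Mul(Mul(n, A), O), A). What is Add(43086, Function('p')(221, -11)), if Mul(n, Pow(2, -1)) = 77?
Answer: 417247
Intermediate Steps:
n = 154 (n = Mul(2, 77) = 154)
Function('p')(A, O) = Add(8, Mul(-1, A), Mul(-154, A, O)) (Function('p')(A, O) = Add(8, Mul(-1, Add(Mul(Mul(154, A), O), A))) = Add(8, Mul(-1, Add(Mul(154, A, O), A))) = Add(8, Mul(-1, Add(A, Mul(154, A, O)))) = Add(8, Add(Mul(-1, A), Mul(-154, A, O))) = Add(8, Mul(-1, A), Mul(-154, A, O)))
Add(43086, Function('p')(221, -11)) = Add(43086, Add(8, Mul(-1, 221), Mul(-154, 221, -11))) = Add(43086, Add(8, -221, 374374)) = Add(43086, 374161) = 417247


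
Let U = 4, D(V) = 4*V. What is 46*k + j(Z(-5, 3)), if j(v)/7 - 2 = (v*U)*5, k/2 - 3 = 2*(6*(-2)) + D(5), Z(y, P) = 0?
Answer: -78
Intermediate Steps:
k = -2 (k = 6 + 2*(2*(6*(-2)) + 4*5) = 6 + 2*(2*(-12) + 20) = 6 + 2*(-24 + 20) = 6 + 2*(-4) = 6 - 8 = -2)
j(v) = 14 + 140*v (j(v) = 14 + 7*((v*4)*5) = 14 + 7*((4*v)*5) = 14 + 7*(20*v) = 14 + 140*v)
46*k + j(Z(-5, 3)) = 46*(-2) + (14 + 140*0) = -92 + (14 + 0) = -92 + 14 = -78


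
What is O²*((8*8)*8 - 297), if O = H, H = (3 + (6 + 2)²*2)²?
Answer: 63317483015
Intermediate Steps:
H = 17161 (H = (3 + 8²*2)² = (3 + 64*2)² = (3 + 128)² = 131² = 17161)
O = 17161
O²*((8*8)*8 - 297) = 17161²*((8*8)*8 - 297) = 294499921*(64*8 - 297) = 294499921*(512 - 297) = 294499921*215 = 63317483015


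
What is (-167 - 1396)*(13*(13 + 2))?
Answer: -304785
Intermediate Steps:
(-167 - 1396)*(13*(13 + 2)) = -20319*15 = -1563*195 = -304785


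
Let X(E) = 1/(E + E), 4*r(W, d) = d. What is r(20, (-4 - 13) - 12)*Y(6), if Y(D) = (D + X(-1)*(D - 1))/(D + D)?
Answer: -203/96 ≈ -2.1146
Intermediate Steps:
r(W, d) = d/4
X(E) = 1/(2*E)
Y(D) = (½ + D/2)/(2*D) (Y(D) = (D + ((½)/(-1))*(D - 1))/(D + D) = (D + ((½)*(-1))*(-1 + D))/((2*D)) = (D - (-1 + D)/2)*(1/(2*D)) = (D + (½ - D/2))*(1/(2*D)) = (½ + D/2)*(1/(2*D)) = (½ + D/2)/(2*D))
r(20, (-4 - 13) - 12)*Y(6) = (((-4 - 13) - 12)/4)*((¼)*(1 + 6)/6) = ((-17 - 12)/4)*((¼)*(⅙)*7) = ((¼)*(-29))*(7/24) = -29/4*7/24 = -203/96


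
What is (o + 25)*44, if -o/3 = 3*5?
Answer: -880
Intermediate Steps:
o = -45 (o = -9*5 = -3*15 = -45)
(o + 25)*44 = (-45 + 25)*44 = -20*44 = -880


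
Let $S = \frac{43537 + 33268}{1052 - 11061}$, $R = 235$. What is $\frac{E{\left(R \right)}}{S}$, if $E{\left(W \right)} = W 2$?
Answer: $- \frac{940846}{15361} \approx -61.249$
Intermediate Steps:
$E{\left(W \right)} = 2 W$
$S = - \frac{76805}{10009}$ ($S = \frac{76805}{-10009} = 76805 \left(- \frac{1}{10009}\right) = - \frac{76805}{10009} \approx -7.6736$)
$\frac{E{\left(R \right)}}{S} = \frac{2 \cdot 235}{- \frac{76805}{10009}} = 470 \left(- \frac{10009}{76805}\right) = - \frac{940846}{15361}$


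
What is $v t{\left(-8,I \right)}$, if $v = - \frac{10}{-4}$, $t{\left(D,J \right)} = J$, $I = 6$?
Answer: $15$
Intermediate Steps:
$v = \frac{5}{2}$ ($v = \left(-10\right) \left(- \frac{1}{4}\right) = \frac{5}{2} \approx 2.5$)
$v t{\left(-8,I \right)} = \frac{5}{2} \cdot 6 = 15$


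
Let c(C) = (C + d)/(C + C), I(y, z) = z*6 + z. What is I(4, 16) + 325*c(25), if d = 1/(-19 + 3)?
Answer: 8771/32 ≈ 274.09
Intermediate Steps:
I(y, z) = 7*z (I(y, z) = 6*z + z = 7*z)
d = -1/16 (d = 1/(-16) = -1/16 ≈ -0.062500)
c(C) = (-1/16 + C)/(2*C) (c(C) = (C - 1/16)/(C + C) = (-1/16 + C)/((2*C)) = (-1/16 + C)*(1/(2*C)) = (-1/16 + C)/(2*C))
I(4, 16) + 325*c(25) = 7*16 + 325*((1/32)*(-1 + 16*25)/25) = 112 + 325*((1/32)*(1/25)*(-1 + 400)) = 112 + 325*((1/32)*(1/25)*399) = 112 + 325*(399/800) = 112 + 5187/32 = 8771/32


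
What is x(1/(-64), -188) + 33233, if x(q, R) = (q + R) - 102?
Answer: 2108351/64 ≈ 32943.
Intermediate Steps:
x(q, R) = -102 + R + q (x(q, R) = (R + q) - 102 = -102 + R + q)
x(1/(-64), -188) + 33233 = (-102 - 188 + 1/(-64)) + 33233 = (-102 - 188 - 1/64) + 33233 = -18561/64 + 33233 = 2108351/64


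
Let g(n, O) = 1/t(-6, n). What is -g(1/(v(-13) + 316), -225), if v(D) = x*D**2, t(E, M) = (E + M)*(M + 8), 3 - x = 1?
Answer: 427716/20529059 ≈ 0.020835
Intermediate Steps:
x = 2 (x = 3 - 1*1 = 3 - 1 = 2)
t(E, M) = (8 + M)*(E + M) (t(E, M) = (E + M)*(8 + M) = (8 + M)*(E + M))
v(D) = 2*D**2
g(n, O) = 1/(-48 + n**2 + 2*n) (g(n, O) = 1/(n**2 + 8*(-6) + 8*n - 6*n) = 1/(n**2 - 48 + 8*n - 6*n) = 1/(-48 + n**2 + 2*n))
-g(1/(v(-13) + 316), -225) = -1/(-48 + (1/(2*(-13)**2 + 316))**2 + 2/(2*(-13)**2 + 316)) = -1/(-48 + (1/(2*169 + 316))**2 + 2/(2*169 + 316)) = -1/(-48 + (1/(338 + 316))**2 + 2/(338 + 316)) = -1/(-48 + (1/654)**2 + 2/654) = -1/(-48 + (1/654)**2 + 2*(1/654)) = -1/(-48 + 1/427716 + 1/327) = -1/(-20529059/427716) = -1*(-427716/20529059) = 427716/20529059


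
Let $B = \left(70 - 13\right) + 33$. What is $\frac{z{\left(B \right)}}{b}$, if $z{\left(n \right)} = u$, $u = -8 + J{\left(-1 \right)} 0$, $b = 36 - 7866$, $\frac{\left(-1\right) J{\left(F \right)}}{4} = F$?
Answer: $\frac{4}{3915} \approx 0.0010217$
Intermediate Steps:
$J{\left(F \right)} = - 4 F$
$B = 90$ ($B = 57 + 33 = 90$)
$b = -7830$ ($b = 36 - 7866 = -7830$)
$u = -8$ ($u = -8 + \left(-4\right) \left(-1\right) 0 = -8 + 4 \cdot 0 = -8 + 0 = -8$)
$z{\left(n \right)} = -8$
$\frac{z{\left(B \right)}}{b} = - \frac{8}{-7830} = \left(-8\right) \left(- \frac{1}{7830}\right) = \frac{4}{3915}$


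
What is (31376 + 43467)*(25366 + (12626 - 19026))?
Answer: 1419472338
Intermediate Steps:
(31376 + 43467)*(25366 + (12626 - 19026)) = 74843*(25366 - 6400) = 74843*18966 = 1419472338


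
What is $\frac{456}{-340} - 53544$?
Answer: $- \frac{4551354}{85} \approx -53545.0$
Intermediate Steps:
$\frac{456}{-340} - 53544 = 456 \left(- \frac{1}{340}\right) - 53544 = - \frac{114}{85} - 53544 = - \frac{4551354}{85}$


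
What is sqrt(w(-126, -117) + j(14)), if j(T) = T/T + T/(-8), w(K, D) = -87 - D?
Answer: 3*sqrt(13)/2 ≈ 5.4083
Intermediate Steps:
j(T) = 1 - T/8 (j(T) = 1 + T*(-1/8) = 1 - T/8)
sqrt(w(-126, -117) + j(14)) = sqrt((-87 - 1*(-117)) + (1 - 1/8*14)) = sqrt((-87 + 117) + (1 - 7/4)) = sqrt(30 - 3/4) = sqrt(117/4) = 3*sqrt(13)/2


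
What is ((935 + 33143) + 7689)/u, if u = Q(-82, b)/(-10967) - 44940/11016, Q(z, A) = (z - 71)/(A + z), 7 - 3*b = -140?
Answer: -4625476641522/451832383 ≈ -10237.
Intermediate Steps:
b = 49 (b = 7/3 - ⅓*(-140) = 7/3 + 140/3 = 49)
Q(z, A) = (-71 + z)/(A + z)
u = -451832383/110744766 (u = ((-71 - 82)/(49 - 82))/(-10967) - 44940/11016 = (-153/(-33))*(-1/10967) - 44940*1/11016 = -1/33*(-153)*(-1/10967) - 3745/918 = (51/11)*(-1/10967) - 3745/918 = -51/120637 - 3745/918 = -451832383/110744766 ≈ -4.0799)
((935 + 33143) + 7689)/u = ((935 + 33143) + 7689)/(-451832383/110744766) = (34078 + 7689)*(-110744766/451832383) = 41767*(-110744766/451832383) = -4625476641522/451832383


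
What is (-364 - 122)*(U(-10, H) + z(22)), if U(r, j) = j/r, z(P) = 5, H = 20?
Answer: -1458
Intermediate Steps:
(-364 - 122)*(U(-10, H) + z(22)) = (-364 - 122)*(20/(-10) + 5) = -486*(20*(-1/10) + 5) = -486*(-2 + 5) = -486*3 = -1458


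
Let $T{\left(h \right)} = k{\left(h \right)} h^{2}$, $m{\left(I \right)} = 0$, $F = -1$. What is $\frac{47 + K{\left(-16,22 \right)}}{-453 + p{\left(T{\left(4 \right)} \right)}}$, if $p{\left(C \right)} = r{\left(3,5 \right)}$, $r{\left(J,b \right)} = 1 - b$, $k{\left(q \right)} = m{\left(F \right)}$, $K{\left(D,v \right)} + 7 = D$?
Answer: $- \frac{24}{457} \approx -0.052516$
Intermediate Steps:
$K{\left(D,v \right)} = -7 + D$
$k{\left(q \right)} = 0$
$T{\left(h \right)} = 0$ ($T{\left(h \right)} = 0 h^{2} = 0$)
$p{\left(C \right)} = -4$ ($p{\left(C \right)} = 1 - 5 = -4$)
$\frac{47 + K{\left(-16,22 \right)}}{-453 + p{\left(T{\left(4 \right)} \right)}} = \frac{47 - 23}{-453 - 4} = \frac{47 - 23}{-457} = 24 \left(- \frac{1}{457}\right) = - \frac{24}{457}$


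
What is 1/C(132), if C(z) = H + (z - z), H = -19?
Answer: -1/19 ≈ -0.052632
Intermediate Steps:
C(z) = -19 (C(z) = -19 + (z - z) = -19 + 0 = -19)
1/C(132) = 1/(-19) = -1/19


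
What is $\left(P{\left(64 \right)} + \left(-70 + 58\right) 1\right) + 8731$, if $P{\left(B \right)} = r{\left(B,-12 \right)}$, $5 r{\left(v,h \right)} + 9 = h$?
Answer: $\frac{43574}{5} \approx 8714.8$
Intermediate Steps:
$r{\left(v,h \right)} = - \frac{9}{5} + \frac{h}{5}$
$P{\left(B \right)} = - \frac{21}{5}$ ($P{\left(B \right)} = - \frac{9}{5} + \frac{1}{5} \left(-12\right) = - \frac{9}{5} - \frac{12}{5} = - \frac{21}{5}$)
$\left(P{\left(64 \right)} + \left(-70 + 58\right) 1\right) + 8731 = \left(- \frac{21}{5} + \left(-70 + 58\right) 1\right) + 8731 = \left(- \frac{21}{5} - 12\right) + 8731 = - \frac{81}{5} + 8731 = \frac{43574}{5}$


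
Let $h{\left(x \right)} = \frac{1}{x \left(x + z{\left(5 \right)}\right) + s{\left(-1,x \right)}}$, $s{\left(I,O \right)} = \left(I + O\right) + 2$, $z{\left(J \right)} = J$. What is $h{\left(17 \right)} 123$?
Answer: $\frac{123}{392} \approx 0.31378$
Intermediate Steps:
$s{\left(I,O \right)} = 2 + I + O$
$h{\left(x \right)} = \frac{1}{1 + x + x \left(5 + x\right)}$ ($h{\left(x \right)} = \frac{1}{x \left(x + 5\right) + \left(2 - 1 + x\right)} = \frac{1}{x \left(5 + x\right) + \left(1 + x\right)} = \frac{1}{1 + x + x \left(5 + x\right)}$)
$h{\left(17 \right)} 123 = \frac{1}{1 + 17^{2} + 6 \cdot 17} \cdot 123 = \frac{1}{1 + 289 + 102} \cdot 123 = \frac{1}{392} \cdot 123 = \frac{123}{392}$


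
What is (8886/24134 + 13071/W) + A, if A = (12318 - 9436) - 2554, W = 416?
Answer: 1806094061/5019872 ≈ 359.79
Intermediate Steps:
A = 328 (A = 2882 - 2554 = 328)
(8886/24134 + 13071/W) + A = (8886/24134 + 13071/416) + 328 = (8886*(1/24134) + 13071*(1/416)) + 328 = (4443/12067 + 13071/416) + 328 = 159576045/5019872 + 328 = 1806094061/5019872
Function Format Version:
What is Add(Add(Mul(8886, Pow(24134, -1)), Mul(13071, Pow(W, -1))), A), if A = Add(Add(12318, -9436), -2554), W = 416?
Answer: Rational(1806094061, 5019872) ≈ 359.79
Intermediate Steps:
A = 328 (A = Add(2882, -2554) = 328)
Add(Add(Mul(8886, Pow(24134, -1)), Mul(13071, Pow(W, -1))), A) = Add(Add(Mul(8886, Pow(24134, -1)), Mul(13071, Pow(416, -1))), 328) = Add(Add(Mul(8886, Rational(1, 24134)), Mul(13071, Rational(1, 416))), 328) = Add(Add(Rational(4443, 12067), Rational(13071, 416)), 328) = Add(Rational(159576045, 5019872), 328) = Rational(1806094061, 5019872)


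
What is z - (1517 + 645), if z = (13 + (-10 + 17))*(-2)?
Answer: -2202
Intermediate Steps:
z = -40 (z = (13 + 7)*(-2) = 20*(-2) = -40)
z - (1517 + 645) = -40 - (1517 + 645) = -40 - 1*2162 = -40 - 2162 = -2202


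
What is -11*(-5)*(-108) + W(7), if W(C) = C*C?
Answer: -5891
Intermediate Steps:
W(C) = C²
-11*(-5)*(-108) + W(7) = -11*(-5)*(-108) + 7² = 55*(-108) + 49 = -5940 + 49 = -5891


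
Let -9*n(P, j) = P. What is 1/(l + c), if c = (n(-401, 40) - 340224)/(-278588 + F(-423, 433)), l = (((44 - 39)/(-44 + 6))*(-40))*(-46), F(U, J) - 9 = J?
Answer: -47562966/11457073715 ≈ -0.0041514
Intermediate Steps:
n(P, j) = -P/9
F(U, J) = 9 + J
l = -4600/19 (l = ((5/(-38))*(-40))*(-46) = ((5*(-1/38))*(-40))*(-46) = -5/38*(-40)*(-46) = (100/19)*(-46) = -4600/19 ≈ -242.11)
c = 3061615/2503314 (c = (-⅑*(-401) - 340224)/(-278588 + (9 + 433)) = (401/9 - 340224)/(-278588 + 442) = -3061615/9/(-278146) = -3061615/9*(-1/278146) = 3061615/2503314 ≈ 1.2230)
1/(l + c) = 1/(-4600/19 + 3061615/2503314) = 1/(-11457073715/47562966) = -47562966/11457073715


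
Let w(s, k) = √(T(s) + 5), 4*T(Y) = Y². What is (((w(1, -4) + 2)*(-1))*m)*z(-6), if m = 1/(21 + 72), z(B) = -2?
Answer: 4/93 + √21/93 ≈ 0.092286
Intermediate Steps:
T(Y) = Y²/4
w(s, k) = √(5 + s²/4) (w(s, k) = √(s²/4 + 5) = √(5 + s²/4))
m = 1/93 ≈ 0.010753
(((w(1, -4) + 2)*(-1))*m)*z(-6) = (((√(20 + 1²)/2 + 2)*(-1))*(1/93))*(-2) = (((√(20 + 1)/2 + 2)*(-1))*(1/93))*(-2) = (((√21/2 + 2)*(-1))*(1/93))*(-2) = (((2 + √21/2)*(-1))*(1/93))*(-2) = ((-2 - √21/2)*(1/93))*(-2) = (-2/93 - √21/186)*(-2) = 4/93 + √21/93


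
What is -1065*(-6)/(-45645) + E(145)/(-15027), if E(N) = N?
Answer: -6842737/45727161 ≈ -0.14964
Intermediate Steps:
-1065*(-6)/(-45645) + E(145)/(-15027) = -1065*(-6)/(-45645) + 145/(-15027) = 6390*(-1/45645) + 145*(-1/15027) = -426/3043 - 145/15027 = -6842737/45727161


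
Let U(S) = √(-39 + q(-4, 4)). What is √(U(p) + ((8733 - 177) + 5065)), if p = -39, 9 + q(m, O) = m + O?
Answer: √(13621 + 4*I*√3) ≈ 116.71 + 0.0297*I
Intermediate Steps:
q(m, O) = -9 + O + m (q(m, O) = -9 + (m + O) = -9 + (O + m) = -9 + O + m)
U(S) = 4*I*√3 (U(S) = √(-39 + (-9 + 4 - 4)) = √(-39 - 9) = √(-48) = 4*I*√3)
√(U(p) + ((8733 - 177) + 5065)) = √(4*I*√3 + ((8733 - 177) + 5065)) = √(4*I*√3 + (8556 + 5065)) = √(4*I*√3 + 13621) = √(13621 + 4*I*√3)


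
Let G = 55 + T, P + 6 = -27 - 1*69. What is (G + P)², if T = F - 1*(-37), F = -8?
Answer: 324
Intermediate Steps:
T = 29 (T = -8 - 1*(-37) = -8 + 37 = 29)
P = -102 (P = -6 + (-27 - 1*69) = -6 + (-27 - 69) = -6 - 96 = -102)
G = 84 (G = 55 + 29 = 84)
(G + P)² = (84 - 102)² = (-18)² = 324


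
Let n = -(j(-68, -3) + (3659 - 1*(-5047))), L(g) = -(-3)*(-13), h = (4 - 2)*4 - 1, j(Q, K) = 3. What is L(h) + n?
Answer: -8748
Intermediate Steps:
h = 7 (h = 2*4 - 1 = 8 - 1 = 7)
L(g) = -39 (L(g) = -3*13 = -39)
n = -8709 (n = -(3 + (3659 - 1*(-5047))) = -(3 + (3659 + 5047)) = -(3 + 8706) = -1*8709 = -8709)
L(h) + n = -39 - 8709 = -8748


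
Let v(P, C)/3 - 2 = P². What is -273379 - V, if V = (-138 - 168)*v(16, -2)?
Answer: -36535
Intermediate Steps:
v(P, C) = 6 + 3*P²
V = -236844 (V = (-138 - 168)*(6 + 3*16²) = -306*(6 + 3*256) = -306*(6 + 768) = -306*774 = -236844)
-273379 - V = -273379 - 1*(-236844) = -273379 + 236844 = -36535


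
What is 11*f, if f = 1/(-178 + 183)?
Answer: 11/5 ≈ 2.2000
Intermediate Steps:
f = ⅕ (f = 1/5 = ⅕ ≈ 0.20000)
11*f = 11*(⅕) = 11/5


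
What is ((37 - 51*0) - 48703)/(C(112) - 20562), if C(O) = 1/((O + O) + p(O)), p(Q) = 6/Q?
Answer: 305306151/128995679 ≈ 2.3668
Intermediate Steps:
C(O) = 1/(2*O + 6/O) (C(O) = 1/((O + O) + 6/O) = 1/(2*O + 6/O))
((37 - 51*0) - 48703)/(C(112) - 20562) = ((37 - 51*0) - 48703)/((½)*112/(3 + 112²) - 20562) = ((37 + 0) - 48703)/((½)*112/(3 + 12544) - 20562) = (37 - 48703)/((½)*112/12547 - 20562) = -48666/((½)*112*(1/12547) - 20562) = -48666/(56/12547 - 20562) = -48666/(-257991358/12547) = -48666*(-12547/257991358) = 305306151/128995679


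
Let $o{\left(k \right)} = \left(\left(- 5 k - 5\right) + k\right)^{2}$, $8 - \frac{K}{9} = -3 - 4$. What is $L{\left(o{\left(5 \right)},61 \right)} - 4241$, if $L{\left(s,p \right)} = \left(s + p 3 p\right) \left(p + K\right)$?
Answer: $2306207$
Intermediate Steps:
$K = 135$ ($K = 72 - 9 \left(-3 - 4\right) = 72 - -63 = 72 + 63 = 135$)
$o{\left(k \right)} = \left(-5 - 4 k\right)^{2}$ ($o{\left(k \right)} = \left(\left(-5 - 5 k\right) + k\right)^{2} = \left(-5 - 4 k\right)^{2}$)
$L{\left(s,p \right)} = \left(135 + p\right) \left(s + 3 p^{2}\right)$ ($L{\left(s,p \right)} = \left(s + p 3 p\right) \left(p + 135\right) = \left(s + 3 p p\right) \left(135 + p\right) = \left(s + 3 p^{2}\right) \left(135 + p\right) = \left(135 + p\right) \left(s + 3 p^{2}\right)$)
$L{\left(o{\left(5 \right)},61 \right)} - 4241 = \left(3 \cdot 61^{3} + 135 \left(5 + 4 \cdot 5\right)^{2} + 405 \cdot 61^{2} + 61 \left(5 + 4 \cdot 5\right)^{2}\right) - 4241 = \left(3 \cdot 226981 + 135 \left(5 + 20\right)^{2} + 405 \cdot 3721 + 61 \left(5 + 20\right)^{2}\right) - 4241 = \left(680943 + 135 \cdot 25^{2} + 1507005 + 61 \cdot 25^{2}\right) - 4241 = \left(680943 + 135 \cdot 625 + 1507005 + 61 \cdot 625\right) - 4241 = \left(680943 + 84375 + 1507005 + 38125\right) - 4241 = 2310448 - 4241 = 2306207$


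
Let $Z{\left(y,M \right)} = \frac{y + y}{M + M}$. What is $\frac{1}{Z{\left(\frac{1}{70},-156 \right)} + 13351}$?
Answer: $\frac{10920}{145792919} \approx 7.4901 \cdot 10^{-5}$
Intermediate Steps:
$Z{\left(y,M \right)} = \frac{y}{M}$ ($Z{\left(y,M \right)} = \frac{2 y}{2 M} = 2 y \frac{1}{2 M} = \frac{y}{M}$)
$\frac{1}{Z{\left(\frac{1}{70},-156 \right)} + 13351} = \frac{1}{\frac{1}{70 \left(-156\right)} + 13351} = \frac{1}{\frac{1}{70} \left(- \frac{1}{156}\right) + 13351} = \frac{1}{- \frac{1}{10920} + 13351} = \frac{1}{\frac{145792919}{10920}} = \frac{10920}{145792919}$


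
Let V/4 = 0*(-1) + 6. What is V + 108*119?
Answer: 12876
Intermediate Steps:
V = 24 (V = 4*(0*(-1) + 6) = 4*(0 + 6) = 4*6 = 24)
V + 108*119 = 24 + 108*119 = 24 + 12852 = 12876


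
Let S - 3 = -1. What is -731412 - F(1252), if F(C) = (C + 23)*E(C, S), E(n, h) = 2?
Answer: -733962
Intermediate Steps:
S = 2 (S = 3 - 1 = 2)
F(C) = 46 + 2*C (F(C) = (C + 23)*2 = (23 + C)*2 = 46 + 2*C)
-731412 - F(1252) = -731412 - (46 + 2*1252) = -731412 - (46 + 2504) = -731412 - 1*2550 = -731412 - 2550 = -733962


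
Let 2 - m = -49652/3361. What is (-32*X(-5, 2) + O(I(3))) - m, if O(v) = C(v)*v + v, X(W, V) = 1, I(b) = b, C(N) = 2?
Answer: -133677/3361 ≈ -39.773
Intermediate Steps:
m = 56374/3361 (m = 2 - (-49652)/3361 = 2 - 1*(-49652/3361) = 2 + 49652/3361 = 56374/3361 ≈ 16.773)
O(v) = 3*v (O(v) = 2*v + v = 3*v)
(-32*X(-5, 2) + O(I(3))) - m = (-32*1 + 3*3) - 1*56374/3361 = (-32 + 9) - 56374/3361 = -23 - 56374/3361 = -133677/3361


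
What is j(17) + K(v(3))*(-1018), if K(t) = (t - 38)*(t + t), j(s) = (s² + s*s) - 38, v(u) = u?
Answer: 214320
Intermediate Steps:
j(s) = -38 + 2*s² (j(s) = (s² + s²) - 38 = 2*s² - 38 = -38 + 2*s²)
K(t) = 2*t*(-38 + t) (K(t) = (-38 + t)*(2*t) = 2*t*(-38 + t))
j(17) + K(v(3))*(-1018) = (-38 + 2*17²) + (2*3*(-38 + 3))*(-1018) = (-38 + 2*289) + (2*3*(-35))*(-1018) = (-38 + 578) - 210*(-1018) = 540 + 213780 = 214320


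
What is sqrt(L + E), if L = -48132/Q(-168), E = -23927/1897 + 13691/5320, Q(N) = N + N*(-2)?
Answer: I*sqrt(154093570666770)/720860 ≈ 17.22*I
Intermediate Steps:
Q(N) = -N (Q(N) = N - 2*N = -N)
E = -14474259/1441720 (E = -23927*1/1897 + 13691*(1/5320) = -23927/1897 + 13691/5320 = -14474259/1441720 ≈ -10.040)
L = -573/2 (L = -48132/((-1*(-168))) = -48132/168 = -48132*1/168 = -573/2 ≈ -286.50)
sqrt(L + E) = sqrt(-573/2 - 14474259/1441720) = sqrt(-427527039/1441720) = I*sqrt(154093570666770)/720860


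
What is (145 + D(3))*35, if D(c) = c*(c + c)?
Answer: 5705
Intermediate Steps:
D(c) = 2*c**2 (D(c) = c*(2*c) = 2*c**2)
(145 + D(3))*35 = (145 + 2*3**2)*35 = (145 + 2*9)*35 = (145 + 18)*35 = 163*35 = 5705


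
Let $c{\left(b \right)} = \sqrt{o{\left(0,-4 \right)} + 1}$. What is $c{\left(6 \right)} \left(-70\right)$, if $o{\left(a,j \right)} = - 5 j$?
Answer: $- 70 \sqrt{21} \approx -320.78$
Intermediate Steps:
$c{\left(b \right)} = \sqrt{21}$ ($c{\left(b \right)} = \sqrt{\left(-5\right) \left(-4\right) + 1} = \sqrt{20 + 1} = \sqrt{21}$)
$c{\left(6 \right)} \left(-70\right) = \sqrt{21} \left(-70\right) = - 70 \sqrt{21}$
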